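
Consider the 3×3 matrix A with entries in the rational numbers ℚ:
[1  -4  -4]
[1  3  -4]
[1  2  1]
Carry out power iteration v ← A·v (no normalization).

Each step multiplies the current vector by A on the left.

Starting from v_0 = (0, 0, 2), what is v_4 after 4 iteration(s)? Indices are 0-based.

v_0 = (0, 0, 2).
v_1 = A·v_0 = (-8, -8, 2).
v_2 = A·v_1 = (16, -40, -22).
v_3 = A·v_2 = (264, -16, -86).
v_4 = A·v_3 = (672, 560, 146).

v_4 = (672, 560, 146)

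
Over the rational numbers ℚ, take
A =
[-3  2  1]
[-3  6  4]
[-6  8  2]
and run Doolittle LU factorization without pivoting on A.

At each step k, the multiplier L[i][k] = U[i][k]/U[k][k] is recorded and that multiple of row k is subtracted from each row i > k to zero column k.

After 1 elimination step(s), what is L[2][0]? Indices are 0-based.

Step 1: pivot at (0,0) is -3.
  row1 ← row1 − (1)·row0  ⇒  L[1][0]=1, U row1=(0, 4, 3)
  row2 ← row2 − (2)·row0  ⇒  L[2][0]=2, U row2=(0, 4, 0)

L[2][0] = 2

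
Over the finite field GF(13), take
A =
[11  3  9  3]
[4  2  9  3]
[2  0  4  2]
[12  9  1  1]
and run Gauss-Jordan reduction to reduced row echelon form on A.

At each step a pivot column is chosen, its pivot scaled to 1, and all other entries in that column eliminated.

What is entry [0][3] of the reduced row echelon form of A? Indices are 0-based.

step 1: normalize row 0 (÷11) = (1, 5, 2, 5)
  row 1: subtract 4×row0 = (0, 8, 1, 9)
  row 2: subtract 2×row0 = (0, 3, 0, 5)
  row 3: subtract 12×row0 = (0, 1, 3, 6)
step 2: normalize row 1 (÷8) = (0, 1, 5, 6)
  row 0: subtract 5×row1 = (1, 0, 3, 1)
  row 2: subtract 3×row1 = (0, 0, 11, 0)
  row 3: subtract 1×row1 = (0, 0, 11, 0)
step 3: normalize row 2 (÷11) = (0, 0, 1, 0)
  row 0: subtract 3×row2 = (1, 0, 0, 1)
  row 1: subtract 5×row2 = (0, 1, 0, 6)
  row 3: subtract 11×row2 = (0, 0, 0, 0)
skip col 3 (zero from row 3)

M[0][3] = 1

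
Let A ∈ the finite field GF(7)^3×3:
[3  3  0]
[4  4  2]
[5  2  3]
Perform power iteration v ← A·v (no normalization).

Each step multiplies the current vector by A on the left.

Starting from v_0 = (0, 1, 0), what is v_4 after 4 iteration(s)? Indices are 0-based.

v_4 = (6, 2, 3)

v_0 = (0, 1, 0).
v_1 = A·v_0 = (3, 4, 2).
v_2 = A·v_1 = (0, 4, 1).
v_3 = A·v_2 = (5, 4, 4).
v_4 = A·v_3 = (6, 2, 3).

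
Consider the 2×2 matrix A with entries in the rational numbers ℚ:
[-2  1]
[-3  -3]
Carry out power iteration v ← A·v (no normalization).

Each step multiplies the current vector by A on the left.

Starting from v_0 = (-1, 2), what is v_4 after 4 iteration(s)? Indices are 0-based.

v_4 = (4, -183)

v_0 = (-1, 2).
v_1 = A·v_0 = (4, -3).
v_2 = A·v_1 = (-11, -3).
v_3 = A·v_2 = (19, 42).
v_4 = A·v_3 = (4, -183).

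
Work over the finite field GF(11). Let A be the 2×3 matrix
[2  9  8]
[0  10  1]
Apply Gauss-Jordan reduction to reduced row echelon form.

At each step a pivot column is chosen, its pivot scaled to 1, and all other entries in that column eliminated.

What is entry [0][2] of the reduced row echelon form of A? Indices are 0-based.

M[0][2] = 3

pivot(0,0)=2: scale R0 → (1, 10, 4)
pivot(1,1)=10: scale R1 → (0, 1, 10)
  clear (0,1): R0 −= (10)R1 → (1, 0, 3)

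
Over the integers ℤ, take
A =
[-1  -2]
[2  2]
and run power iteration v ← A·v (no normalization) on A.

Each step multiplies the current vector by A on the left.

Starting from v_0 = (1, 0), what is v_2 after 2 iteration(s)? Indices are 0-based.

v_2 = (-3, 2)

v_0 = (1, 0).
v_1 = A·v_0 = (-1, 2).
v_2 = A·v_1 = (-3, 2).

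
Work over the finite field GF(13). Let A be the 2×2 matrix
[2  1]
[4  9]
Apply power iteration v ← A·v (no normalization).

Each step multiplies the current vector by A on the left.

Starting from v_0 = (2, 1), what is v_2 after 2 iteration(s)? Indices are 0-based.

v_2 = (1, 4)

v_0 = (2, 1).
v_1 = A·v_0 = (5, 4).
v_2 = A·v_1 = (1, 4).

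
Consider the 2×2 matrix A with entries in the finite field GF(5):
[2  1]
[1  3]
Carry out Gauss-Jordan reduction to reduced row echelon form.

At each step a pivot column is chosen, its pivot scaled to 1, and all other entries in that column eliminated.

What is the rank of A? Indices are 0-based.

pivot(0,0)=2: scale R0 → (1, 3)
  clear (1,0): R1 −= (1)R0 → (0, 0)
col 1: no nonzero at/below row 1; advance.

rank = 1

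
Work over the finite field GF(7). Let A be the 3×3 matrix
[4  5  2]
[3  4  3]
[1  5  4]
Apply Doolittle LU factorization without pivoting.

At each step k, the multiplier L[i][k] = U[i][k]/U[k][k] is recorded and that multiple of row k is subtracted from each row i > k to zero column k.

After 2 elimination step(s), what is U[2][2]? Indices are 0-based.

U[2][2] = 2

k=0: U[0][0]=4
  eliminate (1,0): mult=6, new row 1: (0, 2, 5); set L[1][0]=6
  eliminate (2,0): mult=2, new row 2: (0, 2, 0); set L[2][0]=2
k=1: U[1][1]=2
  eliminate (2,1): mult=1, new row 2: (0, 0, 2); set L[2][1]=1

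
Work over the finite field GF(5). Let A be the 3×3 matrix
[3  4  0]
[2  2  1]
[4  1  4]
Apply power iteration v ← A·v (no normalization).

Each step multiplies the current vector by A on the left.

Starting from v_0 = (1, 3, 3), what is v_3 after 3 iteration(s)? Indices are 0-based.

v_0 = (1, 3, 3).
v_1 = A·v_0 = (0, 1, 4).
v_2 = A·v_1 = (4, 1, 2).
v_3 = A·v_2 = (1, 2, 0).

v_3 = (1, 2, 0)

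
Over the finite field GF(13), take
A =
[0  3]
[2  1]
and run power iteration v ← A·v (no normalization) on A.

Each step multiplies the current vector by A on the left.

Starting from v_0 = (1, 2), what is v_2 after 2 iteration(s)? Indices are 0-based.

v_0 = (1, 2).
v_1 = A·v_0 = (6, 4).
v_2 = A·v_1 = (12, 3).

v_2 = (12, 3)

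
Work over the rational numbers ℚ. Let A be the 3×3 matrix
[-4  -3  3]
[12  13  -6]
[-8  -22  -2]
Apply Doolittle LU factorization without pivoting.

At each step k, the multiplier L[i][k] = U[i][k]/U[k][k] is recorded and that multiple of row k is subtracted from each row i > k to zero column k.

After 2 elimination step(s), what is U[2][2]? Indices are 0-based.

[col 0] pivot -4
  R1 -= -3*R0 → (0, 4, 3)  (L[1][0] := -3)
  R2 -= 2*R0 → (0, -16, -8)  (L[2][0] := 2)
[col 1] pivot 4
  R2 -= -4*R1 → (0, 0, 4)  (L[2][1] := -4)

U[2][2] = 4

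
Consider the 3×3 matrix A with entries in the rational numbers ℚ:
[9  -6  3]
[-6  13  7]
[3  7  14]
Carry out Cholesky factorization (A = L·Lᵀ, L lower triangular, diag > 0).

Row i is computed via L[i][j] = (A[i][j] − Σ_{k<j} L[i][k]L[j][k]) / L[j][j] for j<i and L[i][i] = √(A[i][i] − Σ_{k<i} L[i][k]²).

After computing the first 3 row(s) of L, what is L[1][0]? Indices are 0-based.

L[1][0] = -2

Step 1: L[0][0] = √(9) = 3.
  L[1][0] = (-6) / L[0][0] = -2.
Step 2: L[1][1] = √(9) = 3.
  L[2][0] = (3) / L[0][0] = 1.
  L[2][1] = (9) / L[1][1] = 3.
Step 3: L[2][2] = √(4) = 2.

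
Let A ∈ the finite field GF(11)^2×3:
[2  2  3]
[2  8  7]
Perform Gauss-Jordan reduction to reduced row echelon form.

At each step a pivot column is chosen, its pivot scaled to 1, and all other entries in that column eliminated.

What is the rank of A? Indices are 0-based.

rank = 2

pivot(0,0)=2: scale R0 → (1, 1, 7)
  clear (1,0): R1 −= (2)R0 → (0, 6, 4)
pivot(1,1)=6: scale R1 → (0, 1, 8)
  clear (0,1): R0 −= (1)R1 → (1, 0, 10)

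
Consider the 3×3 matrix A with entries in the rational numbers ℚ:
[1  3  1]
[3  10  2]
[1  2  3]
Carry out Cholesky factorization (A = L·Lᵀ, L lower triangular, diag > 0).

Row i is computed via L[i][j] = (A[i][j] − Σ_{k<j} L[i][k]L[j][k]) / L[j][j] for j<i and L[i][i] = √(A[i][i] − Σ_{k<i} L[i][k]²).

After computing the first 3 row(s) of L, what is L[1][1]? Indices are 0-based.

L[1][1] = 1

Step 1: L[0][0] = √(1) = 1.
  L[1][0] = (3) / L[0][0] = 3.
Step 2: L[1][1] = √(1) = 1.
  L[2][0] = (1) / L[0][0] = 1.
  L[2][1] = (-1) / L[1][1] = -1.
Step 3: L[2][2] = √(1) = 1.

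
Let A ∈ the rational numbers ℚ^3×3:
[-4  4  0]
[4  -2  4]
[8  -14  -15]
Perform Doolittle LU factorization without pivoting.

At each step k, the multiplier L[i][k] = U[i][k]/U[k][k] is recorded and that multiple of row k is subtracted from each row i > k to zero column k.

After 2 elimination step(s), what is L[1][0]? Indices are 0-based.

[col 0] pivot -4
  R1 -= -1*R0 → (0, 2, 4)  (L[1][0] := -1)
  R2 -= -2*R0 → (0, -6, -15)  (L[2][0] := -2)
[col 1] pivot 2
  R2 -= -3*R1 → (0, 0, -3)  (L[2][1] := -3)

L[1][0] = -1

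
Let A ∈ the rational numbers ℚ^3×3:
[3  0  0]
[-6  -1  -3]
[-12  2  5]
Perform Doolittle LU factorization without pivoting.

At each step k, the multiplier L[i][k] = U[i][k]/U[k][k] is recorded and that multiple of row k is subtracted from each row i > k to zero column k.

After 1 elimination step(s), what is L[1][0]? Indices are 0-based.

[col 0] pivot 3
  R1 -= -2*R0 → (0, -1, -3)  (L[1][0] := -2)
  R2 -= -4*R0 → (0, 2, 5)  (L[2][0] := -4)

L[1][0] = -2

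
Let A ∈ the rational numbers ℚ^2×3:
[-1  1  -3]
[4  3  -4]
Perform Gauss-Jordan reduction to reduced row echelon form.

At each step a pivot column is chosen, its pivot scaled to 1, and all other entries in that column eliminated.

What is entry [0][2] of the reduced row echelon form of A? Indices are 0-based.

pivot(0,0)=-1: scale R0 → (1, -1, 3)
  clear (1,0): R1 −= (4)R0 → (0, 7, -16)
pivot(1,1)=7: scale R1 → (0, 1, -16/7)
  clear (0,1): R0 −= (-1)R1 → (1, 0, 5/7)

M[0][2] = 5/7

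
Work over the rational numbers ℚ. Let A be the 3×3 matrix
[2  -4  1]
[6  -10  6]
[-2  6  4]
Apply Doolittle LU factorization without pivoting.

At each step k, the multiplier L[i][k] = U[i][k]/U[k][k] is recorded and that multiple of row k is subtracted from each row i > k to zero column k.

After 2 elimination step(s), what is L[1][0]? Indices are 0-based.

[col 0] pivot 2
  R1 -= 3*R0 → (0, 2, 3)  (L[1][0] := 3)
  R2 -= -1*R0 → (0, 2, 5)  (L[2][0] := -1)
[col 1] pivot 2
  R2 -= 1*R1 → (0, 0, 2)  (L[2][1] := 1)

L[1][0] = 3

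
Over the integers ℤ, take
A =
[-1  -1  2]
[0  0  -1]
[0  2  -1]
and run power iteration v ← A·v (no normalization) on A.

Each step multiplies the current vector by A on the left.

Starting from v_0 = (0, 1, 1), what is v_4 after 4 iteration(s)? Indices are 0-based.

v_0 = (0, 1, 1).
v_1 = A·v_0 = (1, -1, 1).
v_2 = A·v_1 = (2, -1, -3).
v_3 = A·v_2 = (-7, 3, 1).
v_4 = A·v_3 = (6, -1, 5).

v_4 = (6, -1, 5)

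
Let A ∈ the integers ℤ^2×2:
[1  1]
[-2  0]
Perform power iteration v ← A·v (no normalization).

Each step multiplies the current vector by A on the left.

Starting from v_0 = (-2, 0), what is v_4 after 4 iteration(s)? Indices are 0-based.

v_0 = (-2, 0).
v_1 = A·v_0 = (-2, 4).
v_2 = A·v_1 = (2, 4).
v_3 = A·v_2 = (6, -4).
v_4 = A·v_3 = (2, -12).

v_4 = (2, -12)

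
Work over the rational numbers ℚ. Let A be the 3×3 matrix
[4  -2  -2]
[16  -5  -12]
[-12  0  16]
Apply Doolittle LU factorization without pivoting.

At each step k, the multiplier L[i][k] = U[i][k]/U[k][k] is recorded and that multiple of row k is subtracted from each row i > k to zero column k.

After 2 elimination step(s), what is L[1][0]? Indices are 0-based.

L[1][0] = 4

[col 0] pivot 4
  R1 -= 4*R0 → (0, 3, -4)  (L[1][0] := 4)
  R2 -= -3*R0 → (0, -6, 10)  (L[2][0] := -3)
[col 1] pivot 3
  R2 -= -2*R1 → (0, 0, 2)  (L[2][1] := -2)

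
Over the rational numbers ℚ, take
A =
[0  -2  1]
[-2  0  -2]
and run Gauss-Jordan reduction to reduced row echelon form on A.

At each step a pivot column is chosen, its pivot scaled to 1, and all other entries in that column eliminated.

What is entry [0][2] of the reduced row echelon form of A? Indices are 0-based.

M[0][2] = 1

pivot(0,0): swap R0↔R1
pivot(0,0)=-2: scale R0 → (1, 0, 1)
pivot(1,1)=-2: scale R1 → (0, 1, -1/2)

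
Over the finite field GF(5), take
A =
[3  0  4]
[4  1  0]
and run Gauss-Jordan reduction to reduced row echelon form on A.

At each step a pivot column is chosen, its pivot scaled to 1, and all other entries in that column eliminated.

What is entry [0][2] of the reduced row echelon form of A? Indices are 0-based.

M[0][2] = 3

pivot(0,0)=3: scale R0 → (1, 0, 3)
  clear (1,0): R1 −= (4)R0 → (0, 1, 3)
pivot(1,1)=1: scale R1 → (0, 1, 3)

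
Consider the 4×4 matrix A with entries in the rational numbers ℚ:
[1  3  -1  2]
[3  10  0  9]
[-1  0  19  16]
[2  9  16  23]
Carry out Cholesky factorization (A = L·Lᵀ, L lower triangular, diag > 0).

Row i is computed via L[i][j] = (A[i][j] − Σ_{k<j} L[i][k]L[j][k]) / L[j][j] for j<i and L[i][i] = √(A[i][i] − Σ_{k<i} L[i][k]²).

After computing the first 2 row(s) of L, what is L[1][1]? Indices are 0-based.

Step 1: L[0][0] = √(1) = 1.
  L[1][0] = (3) / L[0][0] = 3.
Step 2: L[1][1] = √(1) = 1.

L[1][1] = 1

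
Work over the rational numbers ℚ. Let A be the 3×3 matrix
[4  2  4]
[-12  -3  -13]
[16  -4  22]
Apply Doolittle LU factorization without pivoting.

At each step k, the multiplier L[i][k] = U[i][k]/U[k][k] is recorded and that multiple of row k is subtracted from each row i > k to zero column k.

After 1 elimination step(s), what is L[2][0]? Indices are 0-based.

Step 1: pivot at (0,0) is 4.
  row1 ← row1 − (-3)·row0  ⇒  L[1][0]=-3, U row1=(0, 3, -1)
  row2 ← row2 − (4)·row0  ⇒  L[2][0]=4, U row2=(0, -12, 6)

L[2][0] = 4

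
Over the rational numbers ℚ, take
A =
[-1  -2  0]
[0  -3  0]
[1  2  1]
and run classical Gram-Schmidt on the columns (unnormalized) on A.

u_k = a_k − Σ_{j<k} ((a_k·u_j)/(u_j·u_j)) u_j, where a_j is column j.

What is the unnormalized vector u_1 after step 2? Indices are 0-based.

u_1 = (0, -3, 0)

Step 1: u_0 = a_0 = (-1, 0, 1).
Step 2: u_1 = a_1 − (2)·u_0 = (0, -3, 0).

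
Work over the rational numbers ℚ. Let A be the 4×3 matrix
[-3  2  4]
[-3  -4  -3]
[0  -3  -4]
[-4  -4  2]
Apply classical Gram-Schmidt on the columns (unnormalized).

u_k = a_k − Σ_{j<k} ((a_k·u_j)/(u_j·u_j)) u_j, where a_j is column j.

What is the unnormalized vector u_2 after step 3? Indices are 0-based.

u_2 = (-1001/1046, -1975/1046, -505/523, 1116/523)

Step 1: u_0 = a_0 = (-3, -3, 0, -4).
Step 2: u_1 = a_1 − (11/17)·u_0 = (67/17, -35/17, -3, -24/17).
Step 3: u_2 = a_2 − (-11/34)·u_0 − (529/523)·u_1 = (-1001/1046, -1975/1046, -505/523, 1116/523).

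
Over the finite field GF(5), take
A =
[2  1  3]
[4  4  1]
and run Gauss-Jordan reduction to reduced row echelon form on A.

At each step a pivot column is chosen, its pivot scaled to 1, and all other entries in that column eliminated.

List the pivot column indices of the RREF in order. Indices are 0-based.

pivot columns: 0, 1

[1] R0 /= 2  ⇒  (1, 3, 4)
     R1 -= 4·R0  ⇒  (0, 2, 0)
[2] R1 /= 2  ⇒  (0, 1, 0)
     R0 -= 3·R1  ⇒  (1, 0, 4)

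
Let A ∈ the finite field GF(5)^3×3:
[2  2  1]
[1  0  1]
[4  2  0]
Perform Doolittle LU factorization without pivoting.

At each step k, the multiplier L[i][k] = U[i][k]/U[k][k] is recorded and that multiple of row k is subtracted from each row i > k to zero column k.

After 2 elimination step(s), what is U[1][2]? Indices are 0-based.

Step 1: pivot at (0,0) is 2.
  row1 ← row1 − (3)·row0  ⇒  L[1][0]=3, U row1=(0, 4, 3)
  row2 ← row2 − (2)·row0  ⇒  L[2][0]=2, U row2=(0, 3, 3)
Step 2: pivot at (1,1) is 4.
  row2 ← row2 − (2)·row1  ⇒  L[2][1]=2, U row2=(0, 0, 2)

U[1][2] = 3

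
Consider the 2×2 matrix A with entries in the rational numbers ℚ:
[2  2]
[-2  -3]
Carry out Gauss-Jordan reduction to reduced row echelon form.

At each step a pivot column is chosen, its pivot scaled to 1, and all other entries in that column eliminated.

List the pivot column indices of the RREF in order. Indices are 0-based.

step 1: normalize row 0 (÷2) = (1, 1)
  row 1: subtract -2×row0 = (0, -1)
step 2: normalize row 1 (÷-1) = (0, 1)
  row 0: subtract 1×row1 = (1, 0)

pivot columns: 0, 1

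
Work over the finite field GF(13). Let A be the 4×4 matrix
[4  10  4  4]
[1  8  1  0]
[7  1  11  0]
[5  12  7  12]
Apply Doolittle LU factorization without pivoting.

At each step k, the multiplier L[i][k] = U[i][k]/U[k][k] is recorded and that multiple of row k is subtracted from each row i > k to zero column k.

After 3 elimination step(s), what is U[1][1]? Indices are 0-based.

Step 1: pivot at (0,0) is 4.
  row1 ← row1 − (10)·row0  ⇒  L[1][0]=10, U row1=(0, 12, 0, 12)
  row2 ← row2 − (5)·row0  ⇒  L[2][0]=5, U row2=(0, 3, 4, 6)
  row3 ← row3 − (11)·row0  ⇒  L[3][0]=11, U row3=(0, 6, 2, 7)
Step 2: pivot at (1,1) is 12.
  row2 ← row2 − (10)·row1  ⇒  L[2][1]=10, U row2=(0, 0, 4, 3)
  row3 ← row3 − (7)·row1  ⇒  L[3][1]=7, U row3=(0, 0, 2, 1)
Step 3: pivot at (2,2) is 4.
  row3 ← row3 − (7)·row2  ⇒  L[3][2]=7, U row3=(0, 0, 0, 6)

U[1][1] = 12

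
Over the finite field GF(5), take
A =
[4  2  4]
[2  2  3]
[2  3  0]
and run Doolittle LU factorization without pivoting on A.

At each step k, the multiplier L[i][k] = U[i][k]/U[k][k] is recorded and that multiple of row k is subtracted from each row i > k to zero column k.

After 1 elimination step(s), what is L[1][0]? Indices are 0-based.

Step 1: pivot at (0,0) is 4.
  row1 ← row1 − (3)·row0  ⇒  L[1][0]=3, U row1=(0, 1, 1)
  row2 ← row2 − (3)·row0  ⇒  L[2][0]=3, U row2=(0, 2, 3)

L[1][0] = 3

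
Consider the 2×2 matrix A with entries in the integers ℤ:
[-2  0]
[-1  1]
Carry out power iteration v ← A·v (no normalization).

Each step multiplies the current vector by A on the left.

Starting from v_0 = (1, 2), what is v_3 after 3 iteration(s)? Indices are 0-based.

v_0 = (1, 2).
v_1 = A·v_0 = (-2, 1).
v_2 = A·v_1 = (4, 3).
v_3 = A·v_2 = (-8, -1).

v_3 = (-8, -1)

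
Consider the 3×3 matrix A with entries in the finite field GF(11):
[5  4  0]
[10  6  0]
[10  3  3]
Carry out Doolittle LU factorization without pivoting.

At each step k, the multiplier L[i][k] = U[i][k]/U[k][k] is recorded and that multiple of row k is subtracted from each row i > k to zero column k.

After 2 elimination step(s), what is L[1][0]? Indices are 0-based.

k=0: U[0][0]=5
  eliminate (1,0): mult=2, new row 1: (0, 9, 0); set L[1][0]=2
  eliminate (2,0): mult=2, new row 2: (0, 6, 3); set L[2][0]=2
k=1: U[1][1]=9
  eliminate (2,1): mult=8, new row 2: (0, 0, 3); set L[2][1]=8

L[1][0] = 2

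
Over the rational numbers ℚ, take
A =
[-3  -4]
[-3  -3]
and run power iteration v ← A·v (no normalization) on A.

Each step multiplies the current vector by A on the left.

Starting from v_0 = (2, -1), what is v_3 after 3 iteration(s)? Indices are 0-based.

v_3 = (-114, -99)

v_0 = (2, -1).
v_1 = A·v_0 = (-2, -3).
v_2 = A·v_1 = (18, 15).
v_3 = A·v_2 = (-114, -99).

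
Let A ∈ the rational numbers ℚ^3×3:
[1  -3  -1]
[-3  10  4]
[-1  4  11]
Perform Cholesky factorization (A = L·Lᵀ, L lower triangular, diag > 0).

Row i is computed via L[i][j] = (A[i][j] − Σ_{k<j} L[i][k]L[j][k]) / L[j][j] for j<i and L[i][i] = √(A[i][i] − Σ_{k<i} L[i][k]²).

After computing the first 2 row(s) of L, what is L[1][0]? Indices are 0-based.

Step 1: L[0][0] = √(1) = 1.
  L[1][0] = (-3) / L[0][0] = -3.
Step 2: L[1][1] = √(1) = 1.

L[1][0] = -3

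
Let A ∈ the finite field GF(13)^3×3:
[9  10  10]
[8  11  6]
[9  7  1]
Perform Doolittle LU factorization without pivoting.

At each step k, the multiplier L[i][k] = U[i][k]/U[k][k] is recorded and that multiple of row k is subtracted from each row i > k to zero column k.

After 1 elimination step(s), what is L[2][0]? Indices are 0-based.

k=0: U[0][0]=9
  eliminate (1,0): mult=11, new row 1: (0, 5, 0); set L[1][0]=11
  eliminate (2,0): mult=1, new row 2: (0, 10, 4); set L[2][0]=1

L[2][0] = 1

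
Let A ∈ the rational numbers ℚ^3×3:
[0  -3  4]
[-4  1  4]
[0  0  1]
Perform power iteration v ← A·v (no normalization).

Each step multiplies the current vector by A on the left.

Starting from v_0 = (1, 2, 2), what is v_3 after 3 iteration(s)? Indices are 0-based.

v_0 = (1, 2, 2).
v_1 = A·v_0 = (2, 6, 2).
v_2 = A·v_1 = (-10, 6, 2).
v_3 = A·v_2 = (-10, 54, 2).

v_3 = (-10, 54, 2)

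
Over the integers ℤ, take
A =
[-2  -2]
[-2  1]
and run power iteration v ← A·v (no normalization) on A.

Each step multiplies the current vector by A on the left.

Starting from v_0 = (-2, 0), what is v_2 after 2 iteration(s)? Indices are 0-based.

v_0 = (-2, 0).
v_1 = A·v_0 = (4, 4).
v_2 = A·v_1 = (-16, -4).

v_2 = (-16, -4)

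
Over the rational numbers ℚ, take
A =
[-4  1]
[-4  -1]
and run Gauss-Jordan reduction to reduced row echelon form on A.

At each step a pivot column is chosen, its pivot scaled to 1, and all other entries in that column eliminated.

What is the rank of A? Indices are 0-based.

rank = 2

step 1: normalize row 0 (÷-4) = (1, -1/4)
  row 1: subtract -4×row0 = (0, -2)
step 2: normalize row 1 (÷-2) = (0, 1)
  row 0: subtract -1/4×row1 = (1, 0)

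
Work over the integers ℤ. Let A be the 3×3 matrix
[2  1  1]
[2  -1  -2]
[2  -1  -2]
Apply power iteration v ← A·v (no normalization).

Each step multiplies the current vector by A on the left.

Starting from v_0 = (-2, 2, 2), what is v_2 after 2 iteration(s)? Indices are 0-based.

v_2 = (-20, 30, 30)

v_0 = (-2, 2, 2).
v_1 = A·v_0 = (0, -10, -10).
v_2 = A·v_1 = (-20, 30, 30).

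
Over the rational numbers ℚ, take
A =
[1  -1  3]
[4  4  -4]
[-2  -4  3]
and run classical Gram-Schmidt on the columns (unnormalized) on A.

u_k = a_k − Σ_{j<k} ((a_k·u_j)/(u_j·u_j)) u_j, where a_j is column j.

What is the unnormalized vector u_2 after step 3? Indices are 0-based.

Step 1: u_0 = a_0 = (1, 4, -2).
Step 2: u_1 = a_1 − (23/21)·u_0 = (-44/21, -8/21, -38/21).
Step 3: u_2 = a_2 − (-19/21)·u_0 − (-107/82)·u_1 = (48/41, -36/41, -48/41).

u_2 = (48/41, -36/41, -48/41)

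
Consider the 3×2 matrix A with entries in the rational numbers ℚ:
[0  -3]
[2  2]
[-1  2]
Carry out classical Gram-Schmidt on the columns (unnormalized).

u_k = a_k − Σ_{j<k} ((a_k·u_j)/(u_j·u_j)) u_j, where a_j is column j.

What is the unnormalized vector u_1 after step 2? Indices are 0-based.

Step 1: u_0 = a_0 = (0, 2, -1).
Step 2: u_1 = a_1 − (2/5)·u_0 = (-3, 6/5, 12/5).

u_1 = (-3, 6/5, 12/5)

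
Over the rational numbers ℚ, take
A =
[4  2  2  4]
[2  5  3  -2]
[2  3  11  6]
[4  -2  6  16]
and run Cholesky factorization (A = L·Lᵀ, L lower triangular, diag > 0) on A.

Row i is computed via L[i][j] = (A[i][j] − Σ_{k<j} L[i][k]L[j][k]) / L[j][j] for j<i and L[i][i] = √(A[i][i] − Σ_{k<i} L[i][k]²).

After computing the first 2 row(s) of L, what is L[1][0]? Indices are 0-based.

Step 1: L[0][0] = √(4) = 2.
  L[1][0] = (2) / L[0][0] = 1.
Step 2: L[1][1] = √(4) = 2.

L[1][0] = 1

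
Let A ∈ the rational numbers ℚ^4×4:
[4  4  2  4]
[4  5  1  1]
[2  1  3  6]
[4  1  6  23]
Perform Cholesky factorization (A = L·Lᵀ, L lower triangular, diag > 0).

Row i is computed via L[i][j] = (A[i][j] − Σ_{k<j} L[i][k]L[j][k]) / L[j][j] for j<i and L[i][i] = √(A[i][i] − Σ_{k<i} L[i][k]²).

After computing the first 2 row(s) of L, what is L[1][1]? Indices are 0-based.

Step 1: L[0][0] = √(4) = 2.
  L[1][0] = (4) / L[0][0] = 2.
Step 2: L[1][1] = √(1) = 1.

L[1][1] = 1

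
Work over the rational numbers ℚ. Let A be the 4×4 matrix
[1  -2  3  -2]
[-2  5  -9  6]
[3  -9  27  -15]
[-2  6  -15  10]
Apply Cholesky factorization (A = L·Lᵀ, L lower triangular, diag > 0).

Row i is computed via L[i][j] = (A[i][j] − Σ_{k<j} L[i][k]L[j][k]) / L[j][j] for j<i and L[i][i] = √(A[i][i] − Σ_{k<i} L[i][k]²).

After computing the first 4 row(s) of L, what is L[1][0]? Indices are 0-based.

Step 1: L[0][0] = √(1) = 1.
  L[1][0] = (-2) / L[0][0] = -2.
Step 2: L[1][1] = √(1) = 1.
  L[2][0] = (3) / L[0][0] = 3.
  L[2][1] = (-3) / L[1][1] = -3.
Step 3: L[2][2] = √(9) = 3.
  L[3][0] = (-2) / L[0][0] = -2.
  L[3][1] = (2) / L[1][1] = 2.
  L[3][2] = (-3) / L[2][2] = -1.
Step 4: L[3][3] = √(1) = 1.

L[1][0] = -2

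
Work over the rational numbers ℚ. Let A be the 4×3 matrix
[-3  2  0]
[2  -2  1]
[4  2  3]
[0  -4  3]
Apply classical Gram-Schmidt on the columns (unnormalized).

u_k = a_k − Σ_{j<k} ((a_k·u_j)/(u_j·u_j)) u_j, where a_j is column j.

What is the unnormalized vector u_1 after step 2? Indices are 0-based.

Step 1: u_0 = a_0 = (-3, 2, 4, 0).
Step 2: u_1 = a_1 − (-2/29)·u_0 = (52/29, -54/29, 66/29, -4).

u_1 = (52/29, -54/29, 66/29, -4)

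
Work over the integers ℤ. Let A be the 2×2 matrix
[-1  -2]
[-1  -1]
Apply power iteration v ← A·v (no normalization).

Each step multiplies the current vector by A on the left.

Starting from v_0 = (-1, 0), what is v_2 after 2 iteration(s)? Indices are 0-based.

v_0 = (-1, 0).
v_1 = A·v_0 = (1, 1).
v_2 = A·v_1 = (-3, -2).

v_2 = (-3, -2)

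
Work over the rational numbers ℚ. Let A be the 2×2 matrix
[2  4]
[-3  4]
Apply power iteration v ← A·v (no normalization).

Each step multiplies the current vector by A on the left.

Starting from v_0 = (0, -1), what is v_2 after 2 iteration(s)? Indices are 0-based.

v_2 = (-24, -4)

v_0 = (0, -1).
v_1 = A·v_0 = (-4, -4).
v_2 = A·v_1 = (-24, -4).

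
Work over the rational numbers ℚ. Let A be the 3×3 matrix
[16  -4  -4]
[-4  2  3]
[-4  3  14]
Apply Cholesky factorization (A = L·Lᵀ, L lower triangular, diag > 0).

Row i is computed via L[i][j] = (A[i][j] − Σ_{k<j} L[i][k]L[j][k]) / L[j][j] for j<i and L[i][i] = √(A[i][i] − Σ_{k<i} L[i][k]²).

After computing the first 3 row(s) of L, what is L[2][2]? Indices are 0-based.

Step 1: L[0][0] = √(16) = 4.
  L[1][0] = (-4) / L[0][0] = -1.
Step 2: L[1][1] = √(1) = 1.
  L[2][0] = (-4) / L[0][0] = -1.
  L[2][1] = (2) / L[1][1] = 2.
Step 3: L[2][2] = √(9) = 3.

L[2][2] = 3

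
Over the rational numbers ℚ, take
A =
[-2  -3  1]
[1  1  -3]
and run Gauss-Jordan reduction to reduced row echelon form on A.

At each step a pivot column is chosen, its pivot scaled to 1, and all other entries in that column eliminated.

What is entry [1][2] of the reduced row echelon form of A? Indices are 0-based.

M[1][2] = 5

[1] R0 /= -2  ⇒  (1, 3/2, -1/2)
     R1 -= 1·R0  ⇒  (0, -1/2, -5/2)
[2] R1 /= -1/2  ⇒  (0, 1, 5)
     R0 -= 3/2·R1  ⇒  (1, 0, -8)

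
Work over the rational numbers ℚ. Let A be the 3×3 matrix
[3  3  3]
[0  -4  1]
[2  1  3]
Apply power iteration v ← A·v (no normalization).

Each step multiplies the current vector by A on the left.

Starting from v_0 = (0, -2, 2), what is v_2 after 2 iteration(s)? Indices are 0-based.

v_0 = (0, -2, 2).
v_1 = A·v_0 = (0, 10, 4).
v_2 = A·v_1 = (42, -36, 22).

v_2 = (42, -36, 22)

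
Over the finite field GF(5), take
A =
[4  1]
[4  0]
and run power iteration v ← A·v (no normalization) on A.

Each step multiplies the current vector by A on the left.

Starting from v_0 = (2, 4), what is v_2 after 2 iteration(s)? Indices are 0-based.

v_0 = (2, 4).
v_1 = A·v_0 = (2, 3).
v_2 = A·v_1 = (1, 3).

v_2 = (1, 3)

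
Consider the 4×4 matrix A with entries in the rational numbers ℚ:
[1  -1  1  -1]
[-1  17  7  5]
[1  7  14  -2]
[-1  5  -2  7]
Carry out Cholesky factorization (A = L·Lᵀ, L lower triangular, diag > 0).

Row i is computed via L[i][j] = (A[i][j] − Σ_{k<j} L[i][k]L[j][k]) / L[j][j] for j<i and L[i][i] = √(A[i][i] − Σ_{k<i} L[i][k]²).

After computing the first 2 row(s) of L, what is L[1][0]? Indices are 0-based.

L[1][0] = -1

Step 1: L[0][0] = √(1) = 1.
  L[1][0] = (-1) / L[0][0] = -1.
Step 2: L[1][1] = √(16) = 4.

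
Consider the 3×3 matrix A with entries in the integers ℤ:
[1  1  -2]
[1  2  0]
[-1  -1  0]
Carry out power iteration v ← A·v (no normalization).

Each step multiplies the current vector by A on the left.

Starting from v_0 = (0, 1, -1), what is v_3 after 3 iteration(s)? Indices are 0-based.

v_0 = (0, 1, -1).
v_1 = A·v_0 = (3, 2, -1).
v_2 = A·v_1 = (7, 7, -5).
v_3 = A·v_2 = (24, 21, -14).

v_3 = (24, 21, -14)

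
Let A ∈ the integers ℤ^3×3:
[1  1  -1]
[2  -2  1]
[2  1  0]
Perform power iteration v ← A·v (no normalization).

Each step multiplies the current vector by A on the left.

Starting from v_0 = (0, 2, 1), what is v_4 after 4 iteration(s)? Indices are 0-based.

v_0 = (0, 2, 1).
v_1 = A·v_0 = (1, -3, 2).
v_2 = A·v_1 = (-4, 10, -1).
v_3 = A·v_2 = (7, -29, 2).
v_4 = A·v_3 = (-24, 74, -15).

v_4 = (-24, 74, -15)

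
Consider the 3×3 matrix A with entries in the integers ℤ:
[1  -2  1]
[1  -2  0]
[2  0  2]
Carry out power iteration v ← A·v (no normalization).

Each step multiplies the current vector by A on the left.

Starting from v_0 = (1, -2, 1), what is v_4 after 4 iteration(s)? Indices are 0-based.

v_4 = (52, 12, 136)

v_0 = (1, -2, 1).
v_1 = A·v_0 = (6, 5, 4).
v_2 = A·v_1 = (0, -4, 20).
v_3 = A·v_2 = (28, 8, 40).
v_4 = A·v_3 = (52, 12, 136).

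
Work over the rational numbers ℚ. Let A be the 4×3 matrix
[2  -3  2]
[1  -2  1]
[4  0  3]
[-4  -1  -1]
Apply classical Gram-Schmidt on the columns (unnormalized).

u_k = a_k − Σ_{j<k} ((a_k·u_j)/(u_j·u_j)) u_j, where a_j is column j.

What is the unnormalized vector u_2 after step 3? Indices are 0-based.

Step 1: u_0 = a_0 = (2, 1, 4, -4).
Step 2: u_1 = a_1 − (-4/37)·u_0 = (-103/37, -70/37, 16/37, -53/37).
Step 3: u_2 = a_2 − (21/37)·u_0 − (-175/502)·u_1 = (-53/502, -57/251, 221/251, 387/502).

u_2 = (-53/502, -57/251, 221/251, 387/502)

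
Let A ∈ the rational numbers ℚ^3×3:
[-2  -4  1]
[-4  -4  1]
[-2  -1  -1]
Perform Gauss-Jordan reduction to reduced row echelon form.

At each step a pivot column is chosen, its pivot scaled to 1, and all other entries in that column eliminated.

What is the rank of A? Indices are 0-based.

step 1: normalize row 0 (÷-2) = (1, 2, -1/2)
  row 1: subtract -4×row0 = (0, 4, -1)
  row 2: subtract -2×row0 = (0, 3, -2)
step 2: normalize row 1 (÷4) = (0, 1, -1/4)
  row 0: subtract 2×row1 = (1, 0, 0)
  row 2: subtract 3×row1 = (0, 0, -5/4)
step 3: normalize row 2 (÷-5/4) = (0, 0, 1)
  row 1: subtract -1/4×row2 = (0, 1, 0)

rank = 3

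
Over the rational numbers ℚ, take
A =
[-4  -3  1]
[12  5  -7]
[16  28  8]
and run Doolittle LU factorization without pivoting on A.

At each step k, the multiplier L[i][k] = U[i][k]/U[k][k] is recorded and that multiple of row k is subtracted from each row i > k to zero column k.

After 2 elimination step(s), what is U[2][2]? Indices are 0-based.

U[2][2] = -4

k=0: U[0][0]=-4
  eliminate (1,0): mult=-3, new row 1: (0, -4, -4); set L[1][0]=-3
  eliminate (2,0): mult=-4, new row 2: (0, 16, 12); set L[2][0]=-4
k=1: U[1][1]=-4
  eliminate (2,1): mult=-4, new row 2: (0, 0, -4); set L[2][1]=-4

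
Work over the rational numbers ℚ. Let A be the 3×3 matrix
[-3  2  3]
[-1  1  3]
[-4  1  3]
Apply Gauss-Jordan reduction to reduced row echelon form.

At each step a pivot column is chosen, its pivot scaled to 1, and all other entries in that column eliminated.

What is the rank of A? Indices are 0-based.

rank = 3

step 1: normalize row 0 (÷-3) = (1, -2/3, -1)
  row 1: subtract -1×row0 = (0, 1/3, 2)
  row 2: subtract -4×row0 = (0, -5/3, -1)
step 2: normalize row 1 (÷1/3) = (0, 1, 6)
  row 0: subtract -2/3×row1 = (1, 0, 3)
  row 2: subtract -5/3×row1 = (0, 0, 9)
step 3: normalize row 2 (÷9) = (0, 0, 1)
  row 0: subtract 3×row2 = (1, 0, 0)
  row 1: subtract 6×row2 = (0, 1, 0)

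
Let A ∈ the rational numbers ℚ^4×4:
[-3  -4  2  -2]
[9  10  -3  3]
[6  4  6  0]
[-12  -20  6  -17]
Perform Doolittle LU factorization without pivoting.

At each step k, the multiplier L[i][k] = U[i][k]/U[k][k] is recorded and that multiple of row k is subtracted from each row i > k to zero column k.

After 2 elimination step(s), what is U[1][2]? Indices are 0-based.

U[1][2] = 3

k=0: U[0][0]=-3
  eliminate (1,0): mult=-3, new row 1: (0, -2, 3, -3); set L[1][0]=-3
  eliminate (2,0): mult=-2, new row 2: (0, -4, 10, -4); set L[2][0]=-2
  eliminate (3,0): mult=4, new row 3: (0, -4, -2, -9); set L[3][0]=4
k=1: U[1][1]=-2
  eliminate (2,1): mult=2, new row 2: (0, 0, 4, 2); set L[2][1]=2
  eliminate (3,1): mult=2, new row 3: (0, 0, -8, -3); set L[3][1]=2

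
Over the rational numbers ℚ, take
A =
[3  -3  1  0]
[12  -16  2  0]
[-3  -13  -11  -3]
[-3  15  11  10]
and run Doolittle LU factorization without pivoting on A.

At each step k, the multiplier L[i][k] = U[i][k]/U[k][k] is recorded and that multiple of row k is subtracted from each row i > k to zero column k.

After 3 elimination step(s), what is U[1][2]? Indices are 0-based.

U[1][2] = -2

[col 0] pivot 3
  R1 -= 4*R0 → (0, -4, -2, 0)  (L[1][0] := 4)
  R2 -= -1*R0 → (0, -16, -10, -3)  (L[2][0] := -1)
  R3 -= -1*R0 → (0, 12, 12, 10)  (L[3][0] := -1)
[col 1] pivot -4
  R2 -= 4*R1 → (0, 0, -2, -3)  (L[2][1] := 4)
  R3 -= -3*R1 → (0, 0, 6, 10)  (L[3][1] := -3)
[col 2] pivot -2
  R3 -= -3*R2 → (0, 0, 0, 1)  (L[3][2] := -3)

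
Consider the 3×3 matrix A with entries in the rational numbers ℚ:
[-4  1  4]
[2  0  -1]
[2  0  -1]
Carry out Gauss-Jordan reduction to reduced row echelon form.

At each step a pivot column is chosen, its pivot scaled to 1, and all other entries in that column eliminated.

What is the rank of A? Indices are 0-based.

rank = 2

pivot(0,0)=-4: scale R0 → (1, -1/4, -1)
  clear (1,0): R1 −= (2)R0 → (0, 1/2, 1)
  clear (2,0): R2 −= (2)R0 → (0, 1/2, 1)
pivot(1,1)=1/2: scale R1 → (0, 1, 2)
  clear (0,1): R0 −= (-1/4)R1 → (1, 0, -1/2)
  clear (2,1): R2 −= (1/2)R1 → (0, 0, 0)
col 2: no nonzero at/below row 2; advance.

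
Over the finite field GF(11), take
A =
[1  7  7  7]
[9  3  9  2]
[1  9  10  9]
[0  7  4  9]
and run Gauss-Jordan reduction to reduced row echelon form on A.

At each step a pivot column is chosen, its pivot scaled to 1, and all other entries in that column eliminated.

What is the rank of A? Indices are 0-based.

rank = 4

step 1: normalize row 0 (÷1) = (1, 7, 7, 7)
  row 1: subtract 9×row0 = (0, 6, 1, 5)
  row 2: subtract 1×row0 = (0, 2, 3, 2)
step 2: normalize row 1 (÷6) = (0, 1, 2, 10)
  row 0: subtract 7×row1 = (1, 0, 4, 3)
  row 2: subtract 2×row1 = (0, 0, 10, 4)
  row 3: subtract 7×row1 = (0, 0, 1, 5)
step 3: normalize row 2 (÷10) = (0, 0, 1, 7)
  row 0: subtract 4×row2 = (1, 0, 0, 8)
  row 1: subtract 2×row2 = (0, 1, 0, 7)
  row 3: subtract 1×row2 = (0, 0, 0, 9)
step 4: normalize row 3 (÷9) = (0, 0, 0, 1)
  row 0: subtract 8×row3 = (1, 0, 0, 0)
  row 1: subtract 7×row3 = (0, 1, 0, 0)
  row 2: subtract 7×row3 = (0, 0, 1, 0)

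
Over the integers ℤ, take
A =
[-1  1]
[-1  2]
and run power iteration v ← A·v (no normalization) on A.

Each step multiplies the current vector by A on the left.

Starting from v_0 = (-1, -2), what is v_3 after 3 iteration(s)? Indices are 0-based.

v_0 = (-1, -2).
v_1 = A·v_0 = (-1, -3).
v_2 = A·v_1 = (-2, -5).
v_3 = A·v_2 = (-3, -8).

v_3 = (-3, -8)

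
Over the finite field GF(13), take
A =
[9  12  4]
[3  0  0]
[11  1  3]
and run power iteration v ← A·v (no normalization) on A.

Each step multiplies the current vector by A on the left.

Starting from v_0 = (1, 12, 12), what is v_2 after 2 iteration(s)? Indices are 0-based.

v_2 = (1, 5, 12)

v_0 = (1, 12, 12).
v_1 = A·v_0 = (6, 3, 7).
v_2 = A·v_1 = (1, 5, 12).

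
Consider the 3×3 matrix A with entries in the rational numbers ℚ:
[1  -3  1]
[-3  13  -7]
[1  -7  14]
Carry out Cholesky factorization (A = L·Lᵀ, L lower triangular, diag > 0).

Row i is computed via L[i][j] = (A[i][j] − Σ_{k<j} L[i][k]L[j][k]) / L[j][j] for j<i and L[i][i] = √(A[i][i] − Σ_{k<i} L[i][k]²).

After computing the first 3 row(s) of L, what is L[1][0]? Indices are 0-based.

Step 1: L[0][0] = √(1) = 1.
  L[1][0] = (-3) / L[0][0] = -3.
Step 2: L[1][1] = √(4) = 2.
  L[2][0] = (1) / L[0][0] = 1.
  L[2][1] = (-4) / L[1][1] = -2.
Step 3: L[2][2] = √(9) = 3.

L[1][0] = -3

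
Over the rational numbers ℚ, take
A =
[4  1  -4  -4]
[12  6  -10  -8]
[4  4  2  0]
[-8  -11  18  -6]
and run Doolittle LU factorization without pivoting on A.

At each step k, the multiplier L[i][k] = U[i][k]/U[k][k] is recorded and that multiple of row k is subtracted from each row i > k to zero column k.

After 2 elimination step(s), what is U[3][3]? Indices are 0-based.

U[3][3] = -2

k=0: U[0][0]=4
  eliminate (1,0): mult=3, new row 1: (0, 3, 2, 4); set L[1][0]=3
  eliminate (2,0): mult=1, new row 2: (0, 3, 6, 4); set L[2][0]=1
  eliminate (3,0): mult=-2, new row 3: (0, -9, 10, -14); set L[3][0]=-2
k=1: U[1][1]=3
  eliminate (2,1): mult=1, new row 2: (0, 0, 4, 0); set L[2][1]=1
  eliminate (3,1): mult=-3, new row 3: (0, 0, 16, -2); set L[3][1]=-3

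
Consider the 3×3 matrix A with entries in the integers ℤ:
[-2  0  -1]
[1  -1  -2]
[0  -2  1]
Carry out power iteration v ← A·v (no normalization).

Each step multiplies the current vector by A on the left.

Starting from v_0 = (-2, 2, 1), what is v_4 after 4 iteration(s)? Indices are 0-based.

v_0 = (-2, 2, 1).
v_1 = A·v_0 = (3, -6, -3).
v_2 = A·v_1 = (-3, 15, 9).
v_3 = A·v_2 = (-3, -36, -21).
v_4 = A·v_3 = (27, 75, 51).

v_4 = (27, 75, 51)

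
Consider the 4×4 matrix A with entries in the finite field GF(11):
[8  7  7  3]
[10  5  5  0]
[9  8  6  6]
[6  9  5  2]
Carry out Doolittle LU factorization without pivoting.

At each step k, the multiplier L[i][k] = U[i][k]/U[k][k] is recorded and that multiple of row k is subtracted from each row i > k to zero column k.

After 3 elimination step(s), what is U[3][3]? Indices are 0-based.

U[3][3] = 2

k=0: U[0][0]=8
  eliminate (1,0): mult=4, new row 1: (0, 10, 10, 10); set L[1][0]=4
  eliminate (2,0): mult=8, new row 2: (0, 7, 5, 4); set L[2][0]=8
  eliminate (3,0): mult=9, new row 3: (0, 1, 8, 8); set L[3][0]=9
k=1: U[1][1]=10
  eliminate (2,1): mult=4, new row 2: (0, 0, 9, 8); set L[2][1]=4
  eliminate (3,1): mult=10, new row 3: (0, 0, 7, 7); set L[3][1]=10
k=2: U[2][2]=9
  eliminate (3,2): mult=2, new row 3: (0, 0, 0, 2); set L[3][2]=2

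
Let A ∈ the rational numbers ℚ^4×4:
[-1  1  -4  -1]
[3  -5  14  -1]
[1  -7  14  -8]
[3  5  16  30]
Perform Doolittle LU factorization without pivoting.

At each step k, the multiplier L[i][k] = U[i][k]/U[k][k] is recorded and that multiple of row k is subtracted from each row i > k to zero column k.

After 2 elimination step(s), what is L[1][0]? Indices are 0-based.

k=0: U[0][0]=-1
  eliminate (1,0): mult=-3, new row 1: (0, -2, 2, -4); set L[1][0]=-3
  eliminate (2,0): mult=-1, new row 2: (0, -6, 10, -9); set L[2][0]=-1
  eliminate (3,0): mult=-3, new row 3: (0, 8, 4, 27); set L[3][0]=-3
k=1: U[1][1]=-2
  eliminate (2,1): mult=3, new row 2: (0, 0, 4, 3); set L[2][1]=3
  eliminate (3,1): mult=-4, new row 3: (0, 0, 12, 11); set L[3][1]=-4

L[1][0] = -3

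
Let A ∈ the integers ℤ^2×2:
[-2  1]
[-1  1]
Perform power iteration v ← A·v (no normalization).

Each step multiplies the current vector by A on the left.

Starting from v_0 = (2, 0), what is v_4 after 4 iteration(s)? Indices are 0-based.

v_4 = (16, 6)

v_0 = (2, 0).
v_1 = A·v_0 = (-4, -2).
v_2 = A·v_1 = (6, 2).
v_3 = A·v_2 = (-10, -4).
v_4 = A·v_3 = (16, 6).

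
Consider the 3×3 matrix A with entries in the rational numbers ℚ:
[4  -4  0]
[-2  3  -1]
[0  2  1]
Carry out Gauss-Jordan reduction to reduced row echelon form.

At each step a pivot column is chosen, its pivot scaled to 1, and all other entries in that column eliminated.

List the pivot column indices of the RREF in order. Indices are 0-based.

pivot columns: 0, 1, 2

pivot(0,0)=4: scale R0 → (1, -1, 0)
  clear (1,0): R1 −= (-2)R0 → (0, 1, -1)
pivot(1,1)=1: scale R1 → (0, 1, -1)
  clear (0,1): R0 −= (-1)R1 → (1, 0, -1)
  clear (2,1): R2 −= (2)R1 → (0, 0, 3)
pivot(2,2)=3: scale R2 → (0, 0, 1)
  clear (0,2): R0 −= (-1)R2 → (1, 0, 0)
  clear (1,2): R1 −= (-1)R2 → (0, 1, 0)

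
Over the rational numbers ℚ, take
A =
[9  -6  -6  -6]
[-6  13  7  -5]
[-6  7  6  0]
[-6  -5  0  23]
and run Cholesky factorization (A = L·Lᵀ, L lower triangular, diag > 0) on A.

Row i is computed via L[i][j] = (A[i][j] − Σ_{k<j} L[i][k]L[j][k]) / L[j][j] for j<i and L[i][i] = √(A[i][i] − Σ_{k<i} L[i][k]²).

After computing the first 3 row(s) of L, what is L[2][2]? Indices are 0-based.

L[2][2] = 1

Step 1: L[0][0] = √(9) = 3.
  L[1][0] = (-6) / L[0][0] = -2.
Step 2: L[1][1] = √(9) = 3.
  L[2][0] = (-6) / L[0][0] = -2.
  L[2][1] = (3) / L[1][1] = 1.
Step 3: L[2][2] = √(1) = 1.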